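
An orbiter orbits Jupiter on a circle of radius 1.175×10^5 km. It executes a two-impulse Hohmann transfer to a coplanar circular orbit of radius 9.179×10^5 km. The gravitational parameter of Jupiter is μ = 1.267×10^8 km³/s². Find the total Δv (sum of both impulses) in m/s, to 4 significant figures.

Transfer-ellipse semi-major axis a_t = (r₁ + r₂)/2 = (1.175×10^5 + 9.179×10^5)/2 = 5.177×10^5 km.
At r₁ the circular-orbit speed is v₁ = √(μ/r₁) = 32.837 km/s.
On the transfer ellipse at r₁, vis-viva gives v_p = √[μ(2/r₁ − 1/a_t)] = 43.725 km/s.
First burn Δv₁ = |v_p − v₁| = 10.89 km/s.
Circular speed at r₂: v₂ = √(μ/r₂) = 11.749 km/s.
Transfer-orbit speed at r₂: v_a = √[μ(2/r₂ − 1/a_t)] = 5.5972 km/s.
Second burn Δv₂ = |v₂ − v_a| = 6.152 km/s.
Total Δv = Δv₁ + Δv₂ = 17.04 km/s.

Δv = 17040 m/s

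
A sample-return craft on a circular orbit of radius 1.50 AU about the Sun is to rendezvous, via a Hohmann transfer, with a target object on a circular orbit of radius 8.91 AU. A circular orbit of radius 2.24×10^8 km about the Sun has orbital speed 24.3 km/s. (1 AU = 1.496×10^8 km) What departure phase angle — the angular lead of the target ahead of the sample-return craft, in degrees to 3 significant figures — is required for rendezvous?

φ = 99.6°

From the circular-orbit relation v² = μ/r at r = 2.24×10^8 km: μ = v²r = (24.3)² × 2.24×10^8 = 1.32270×10^11 km³/s².
In km: r₁ = 1.50 × 1.496×10^8 = 2.244×10^8 km; r₂ = 8.91 × 1.496×10^8 = 1.332936×10^9 km.
Transfer-ellipse semi-major axis a_t = (r₁ + r₂)/2 = (2.244×10^8 + 1.332936×10^9)/2 = 7.78668×10^8 km.
Transfer time t = π√(a_t³/μ) = 1.877×10^8 s.
The target's mean motion on its circular orbit is ω₂ = √(μ/r₂³) = 7.473×10^-9 rad/s.
Angle swept by the target during transfer: ω₂·t = 1.4027 rad = 80.37°.
Arrival is 180° from departure on the ellipse, so φ = 180° − 80.37° = 99.6°.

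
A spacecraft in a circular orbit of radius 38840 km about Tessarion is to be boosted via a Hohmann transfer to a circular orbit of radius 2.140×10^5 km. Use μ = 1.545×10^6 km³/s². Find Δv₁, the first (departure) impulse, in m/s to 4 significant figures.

Δv₁ = 1899 m/s

Transfer-ellipse semi-major axis a_t = (r₁ + r₂)/2 = (38840 + 2.140×10^5)/2 = 1.2642×10^5 km.
Circular speed at r = 38840 km: v_c = √(μ/r) = 6.307 km/s.
Vis-viva on the transfer ellipse at r = 38840 km gives v_t = √[μ(2/r − 1/a_t)] = 8.206 km/s.
Δv₁ = |v_t − v_c| = |8.206 − 6.307| = 1.899 km/s.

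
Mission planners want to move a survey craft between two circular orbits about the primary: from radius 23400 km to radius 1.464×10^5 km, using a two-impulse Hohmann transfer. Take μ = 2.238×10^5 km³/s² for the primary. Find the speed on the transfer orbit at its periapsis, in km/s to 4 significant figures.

v = 4.061 km/s

Semi-major axis of the transfer orbit: a_t = (23400 + 1.464×10^5)/2 = 84900 km.
At periapsis, r = 23400 km.
Applying v² = μ(2/r − 1/a_t): v = 4.061 km/s.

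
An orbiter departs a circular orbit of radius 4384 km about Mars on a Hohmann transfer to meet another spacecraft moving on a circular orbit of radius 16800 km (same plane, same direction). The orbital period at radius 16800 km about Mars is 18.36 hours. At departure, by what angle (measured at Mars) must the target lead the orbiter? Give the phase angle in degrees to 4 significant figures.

φ = 89.89°

From Kepler's third law T² = 4π²r³/μ at r = 16800 km, T = 18.36 hours = 18.36 × 3600 s = 66096 s: μ = 4π²r³/T² = 42848.7 km³/s².
The Hohmann ellipse has a_t = (r₁ + r₂)/2 = 10592 km.
Transfer time t = π√(a_t³/μ) = 16544 s.
The target's mean motion on its circular orbit is ω₂ = √(μ/r₂³) = 9.5062×10^-5 rad/s.
Angle swept by the target during transfer: ω₂·t = 1.5727 rad = 90.11°.
The orbiter traverses 180° on the transfer ellipse, so the target must lead by 180° − 90.11° = 89.89°.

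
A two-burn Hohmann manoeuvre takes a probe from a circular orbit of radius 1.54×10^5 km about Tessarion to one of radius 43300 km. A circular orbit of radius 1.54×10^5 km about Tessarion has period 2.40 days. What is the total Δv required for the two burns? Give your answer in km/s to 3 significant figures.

From Kepler's third law T² = 4π²r³/μ at r = 1.54×10^5 km, T = 2.40 days = 2.40 × 86400 s = 2.0736×10^5 s: μ = 4π²r³/T² = 3.35330×10^6 km³/s².
Transfer-ellipse semi-major axis a_t = (r₁ + r₂)/2 = (1.540×10^5 + 43300)/2 = 98650 km.
At r₁ the circular-orbit speed is v₁ = √(μ/r₁) = 4.6663 km/s.
On the transfer ellipse at r₁, v² = μ(2/r − 1/a) gives v_a = √[μ(2/r₁ − 1/a_t)] = 3.0915 km/s.
First burn Δv₁ = |v_a − v₁| = 1.575 km/s.
Circular speed at r₂: v₂ = √(μ/r₂) = 8.8002 km/s.
Transfer-orbit speed at r₂: v_p = √[μ(2/r₂ − 1/a_t)] = 10.995 km/s.
Second burn Δv₂ = |v₂ − v_p| = 2.195 km/s.
Δv = Δv₁ + Δv₂ = 1.575 + 2.195 = 3.770 km/s.

Δv = 3.77 km/s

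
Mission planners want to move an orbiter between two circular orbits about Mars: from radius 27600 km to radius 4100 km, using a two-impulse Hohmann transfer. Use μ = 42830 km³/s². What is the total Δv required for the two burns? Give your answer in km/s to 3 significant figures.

Δv = 1.65 km/s

Transfer-ellipse semi-major axis a_t = (r₁ + r₂)/2 = (27600 + 4100)/2 = 15850 km.
Circular speed at r₁: v₁ = √(μ/r₁) = √(42830/27600) = 1.2457 km/s.
On the transfer ellipse at r₁, v² = μ(2/r − 1/a) gives v_a = √[μ(2/r₁ − 1/a_t)] = 0.63357 km/s.
First burn Δv₁ = |v_a − v₁| = 0.6121 km/s.
At r₂, v₂ = √(μ/r₂) = 3.232 km/s.
Transfer-orbit speed at r₂: v_p = √[μ(2/r₂ − 1/a_t)] = 4.265 km/s.
Second burn Δv₂ = |v₂ − v_p| = 1.033 km/s.
Total Δv = Δv₁ + Δv₂ = 1.645 km/s.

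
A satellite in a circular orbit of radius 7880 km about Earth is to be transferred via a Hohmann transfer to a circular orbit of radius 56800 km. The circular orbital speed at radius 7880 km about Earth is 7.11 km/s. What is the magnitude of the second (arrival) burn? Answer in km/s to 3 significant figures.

From the circular-orbit relation v² = μ/r at r = 7880 km: μ = v²r = (7.11)² × 7880 = 3.98351×10^5 km³/s².
Transfer-ellipse semi-major axis a_t = (r₁ + r₂)/2 = (7880 + 56800)/2 = 32340 km.
Circular speed at r = 56800 km: v_c = √(μ/r) = 2.648 km/s.
Vis-viva on the transfer ellipse at r = 56800 km gives v_t = √[μ(2/r − 1/a_t)] = 1.307 km/s.
Δv₂ = |v_t − v_c| = |1.307 − 2.648| = 1.341 km/s.

Δv₂ = 1.34 km/s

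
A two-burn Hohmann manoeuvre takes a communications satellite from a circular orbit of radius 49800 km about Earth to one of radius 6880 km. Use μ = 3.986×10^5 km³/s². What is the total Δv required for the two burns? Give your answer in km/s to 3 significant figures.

Transfer-ellipse semi-major axis a_t = (r₁ + r₂)/2 = (49800 + 6880)/2 = 28340 km.
Circular speed at r₁: v₁ = √(μ/r₁) = √(3.986×10^5/49800) = 2.82914 km/s.
Transfer-orbit speed at r₁ (vis-viva): v_a = √[μ(2/r₁ − 1/a_t)] = 1.39395 km/s.
First burn Δv₁ = |v_a − v₁| = 1.4352 km/s.
Circular speed at r₂: v₂ = √(μ/r₂) = 7.6116 km/s.
Transfer-orbit speed at r₂: v_p = √[μ(2/r₂ − 1/a_t)] = 10.090 km/s.
Second burn Δv₂ = |v₂ − v_p| = 2.4784 km/s.
Total Δv = Δv₁ + Δv₂ = 3.914 km/s.

Δv = 3.91 km/s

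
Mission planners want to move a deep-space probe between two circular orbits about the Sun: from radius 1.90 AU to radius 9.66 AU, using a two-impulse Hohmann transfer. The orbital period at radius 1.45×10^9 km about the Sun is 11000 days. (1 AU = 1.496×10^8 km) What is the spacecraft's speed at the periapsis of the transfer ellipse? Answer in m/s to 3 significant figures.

From Kepler's third law T² = 4π²r³/μ at r = 1.45×10^9 km, T = 11000 days = 11000 × 86400 s = 9.504×10^8 s: μ = 4π²r³/T² = 1.33245×10^11 km³/s².
In km: r₁ = 1.90 × 1.496×10^8 = 2.8424×10^8 km; r₂ = 9.66 × 1.496×10^8 = 1.445136×10^9 km.
The Hohmann ellipse has a_t = (r₁ + r₂)/2 = 8.64688×10^8 km.
The periapsis of the transfer ellipse is at r = 2.8424×10^8 km.
Vis-viva: v = √[μ(2/r − 1/a_t)] = √[1.33245×10^11 × (2/2.8424×10^8 − 1/8.64688×10^8)] = 27.99 km/s.

v = 28000 m/s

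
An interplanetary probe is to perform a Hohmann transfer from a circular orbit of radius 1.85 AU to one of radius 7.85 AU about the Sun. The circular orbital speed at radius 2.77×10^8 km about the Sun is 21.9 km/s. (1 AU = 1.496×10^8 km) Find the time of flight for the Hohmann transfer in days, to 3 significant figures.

t = 1950 days

From the circular-orbit relation v² = μ/r at r = 2.77×10^8 km: μ = v²r = (21.9)² × 2.77×10^8 = 1.32852×10^11 km³/s².
In km: r₁ = 1.85 × 1.496×10^8 = 2.7676×10^8 km; r₂ = 7.85 × 1.496×10^8 = 1.17436×10^9 km.
Transfer-ellipse semi-major axis a_t = (r₁ + r₂)/2 = (2.7676×10^8 + 1.17436×10^9)/2 = 7.2556×10^8 km.
Half the transfer-orbit period gives t = π√(a_t³/μ) = 1.685×10^8 s.
Converting: 1.685×10^8 s ÷ 86400 s/day = 1950 days.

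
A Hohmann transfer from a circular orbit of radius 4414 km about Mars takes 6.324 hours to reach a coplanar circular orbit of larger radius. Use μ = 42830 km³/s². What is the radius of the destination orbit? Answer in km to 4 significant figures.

Transfer time t = 6.324 hours = 22766.4 s, and t = π√(a_t³/μ).
So a_t = (μ t²/π²)^(1/3) = (42830 × (22766.4)² / π²)^(1/3) = 13102 km.
Since a_t = (r₁ + r₂)/2, r₂ = 2a_t − r₁ = 2×13102 − 4414 = 21790 km.

r₂ = 21790 km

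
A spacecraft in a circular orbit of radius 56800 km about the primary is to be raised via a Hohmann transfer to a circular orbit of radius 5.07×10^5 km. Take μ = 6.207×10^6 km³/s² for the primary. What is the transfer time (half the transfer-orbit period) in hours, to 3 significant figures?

Semi-major axis of the transfer orbit: a_t = (56800 + 5.070×10^5)/2 = 2.819×10^5 km.
Half the transfer-orbit period gives t = π√(a_t³/μ) = 1.887×10^5 s.
Converting: 1.887×10^5 s ÷ 3600 s/hour = 52.4 hours.

t = 52.4 hours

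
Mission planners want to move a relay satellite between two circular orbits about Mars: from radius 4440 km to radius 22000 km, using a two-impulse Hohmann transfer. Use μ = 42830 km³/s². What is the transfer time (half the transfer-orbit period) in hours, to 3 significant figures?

t = 6.41 hours

The Hohmann ellipse has a_t = (r₁ + r₂)/2 = 13220 km.
By Kepler's third law the transfer-orbit period is T = 2π√(a_t³/μ), so t = T/2 = 23070 s.
Converting: 23070 s ÷ 3600 s/hour = 6.41 hours.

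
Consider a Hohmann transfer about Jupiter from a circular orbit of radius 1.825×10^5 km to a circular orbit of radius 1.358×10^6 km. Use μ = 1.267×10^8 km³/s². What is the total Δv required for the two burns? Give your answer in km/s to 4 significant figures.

Δv = 13.59 km/s

Transfer-ellipse semi-major axis a_t = (r₁ + r₂)/2 = (1.825×10^5 + 1.358×10^6)/2 = 7.7025×10^5 km.
At r₁ the circular-orbit speed is v₁ = √(μ/r₁) = 26.349 km/s.
Transfer-orbit speed at r₁ (vis-viva): v_p = √[μ(2/r₁ − 1/a_t)] = 34.986 km/s.
First burn Δv₁ = |v_p − v₁| = 8.637 km/s.
Circular speed at r₂: v₂ = √(μ/r₂) = 9.659 km/s.
Transfer-orbit speed at r₂: v_a = √[μ(2/r₂ − 1/a_t)] = 4.702 km/s.
Second burn Δv₂ = |v₂ − v_a| = 4.957 km/s.
Δv = Δv₁ + Δv₂ = 8.637 + 4.957 = 13.59 km/s.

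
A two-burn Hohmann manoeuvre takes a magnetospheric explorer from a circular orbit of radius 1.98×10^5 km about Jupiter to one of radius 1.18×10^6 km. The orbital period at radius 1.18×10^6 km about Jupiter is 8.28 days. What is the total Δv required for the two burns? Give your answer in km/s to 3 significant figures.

Δv = 12.6 km/s

From Kepler's third law T² = 4π²r³/μ at r = 1.18×10^6 km, T = 8.28 days = 8.28 × 86400 s = 7.15392×10^5 s: μ = 4π²r³/T² = 1.26741×10^8 km³/s².
Transfer-ellipse semi-major axis a_t = (r₁ + r₂)/2 = (1.980×10^5 + 1.180×10^6)/2 = 6.890×10^5 km.
Circular speed at r₁: v₁ = √(μ/r₁) = √(1.26741×10^8/1.980×10^5) = 25.30 km/s.
On the transfer ellipse at r₁, vis-viva equation gives v_p = √[μ(2/r₁ − 1/a_t)] = 33.11 km/s.
First burn Δv₁ = |v_p − v₁| = 7.810 km/s.
At r₂, v₂ = √(μ/r₂) = 10.364 km/s.
Transfer-orbit speed at r₂: v_a = √[μ(2/r₂ − 1/a_t)] = 5.5557 km/s.
Second burn Δv₂ = |v₂ − v_a| = 4.808 km/s.
Δv = Δv₁ + Δv₂ = 7.810 + 4.808 = 12.62 km/s.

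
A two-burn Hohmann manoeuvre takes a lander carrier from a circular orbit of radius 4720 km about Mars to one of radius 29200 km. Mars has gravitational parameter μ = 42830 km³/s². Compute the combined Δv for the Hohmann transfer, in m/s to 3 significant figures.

Δv = 1510 m/s

Semi-major axis of the transfer orbit: a_t = (4720 + 29200)/2 = 16960 km.
At r₁ the circular-orbit speed is v₁ = √(μ/r₁) = 3.0123334 km/s.
Transfer-orbit speed at r₁ (v² = μ(2/r − 1/a)): v_p = √[μ(2/r₁ − 1/a_t)] = 3.9525879 km/s.
First burn Δv₁ = |v_p − v₁| = 0.94025 km/s.
Circular speed at r₂: v₂ = √(μ/r₂) = 1.21111 km/s.
Transfer-orbit speed at r₂: v_a = √[μ(2/r₂ − 1/a_t)] = 0.638911 km/s.
Second burn Δv₂ = |v₂ − v_a| = 0.57220 km/s.
Δv = Δv₁ + Δv₂ = 0.94025 + 0.57220 = 1.512 km/s.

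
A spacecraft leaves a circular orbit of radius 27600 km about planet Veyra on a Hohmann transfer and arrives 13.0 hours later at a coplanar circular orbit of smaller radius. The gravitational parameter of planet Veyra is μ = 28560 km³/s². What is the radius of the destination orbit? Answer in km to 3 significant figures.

Transfer time t = 13.0 hours = 46800 s, and t = π√(a_t³/μ).
So a_t = (μ t²/π²)^(1/3) = (28560 × (46800)² / π²)^(1/3) = 18506 km.
Since a_t = (r₁ + r₂)/2, r₂ = 2a_t − r₁ = 2×18506 − 27600 = 9412 km.

r₂ = 9410 km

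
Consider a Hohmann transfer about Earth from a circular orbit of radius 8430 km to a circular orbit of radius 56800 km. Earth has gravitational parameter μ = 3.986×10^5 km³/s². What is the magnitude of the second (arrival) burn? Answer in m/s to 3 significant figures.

Transfer-ellipse semi-major axis a_t = (r₁ + r₂)/2 = (8430 + 56800)/2 = 32615 km.
Circular speed at r = 56800 km: v_c = √(μ/r) = 2.649 km/s.
Transfer-orbit speed at the same r (vis-viva, a = a_t): v_t = √[μ(2/r − 1/a_t)] = 1.347 km/s.
Δv₂ = |v_t − v_c| = |1.347 − 2.649| = 1.302 km/s.

Δv₂ = 1300 m/s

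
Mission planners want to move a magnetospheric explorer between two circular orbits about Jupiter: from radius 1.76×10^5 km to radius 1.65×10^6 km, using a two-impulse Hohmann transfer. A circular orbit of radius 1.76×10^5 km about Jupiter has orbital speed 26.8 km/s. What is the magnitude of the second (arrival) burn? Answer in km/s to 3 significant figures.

Δv₂ = 4.91 km/s

From the circular-orbit relation v² = μ/r at r = 1.76×10^5 km: μ = v²r = (26.8)² × 1.76×10^5 = 1.26410×10^8 km³/s².
Transfer-ellipse semi-major axis a_t = (r₁ + r₂)/2 = (1.760×10^5 + 1.650×10^6)/2 = 9.130×10^5 km.
Circular speed at r = 1.650×10^6 km: v_c = √(μ/r) = 8.753 km/s.
Transfer-orbit speed at the same r (vis-viva, a = a_t): v_t = √[μ(2/r − 1/a_t)] = 3.843 km/s.
Δv₂ = |v_t − v_c| = |3.843 − 8.753| = 4.910 km/s.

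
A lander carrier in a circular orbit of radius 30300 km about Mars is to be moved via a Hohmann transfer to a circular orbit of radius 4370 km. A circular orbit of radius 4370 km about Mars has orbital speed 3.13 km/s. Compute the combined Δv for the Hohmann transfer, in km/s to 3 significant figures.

Δv = 1.60 km/s

From the circular-orbit relation v² = μ/r at r = 4370 km: μ = v²r = (3.13)² × 4370 = 42812.5 km³/s².
Transfer-ellipse semi-major axis a_t = (r₁ + r₂)/2 = (30300 + 4370)/2 = 17335 km.
At r₁ the circular-orbit speed is v₁ = √(μ/r₁) = 1.1887 km/s.
Transfer-orbit speed at r₁ (vis-viva equation): v_a = √[μ(2/r₁ − 1/a_t)] = 0.59682 km/s.
First burn Δv₁ = |v_a − v₁| = 0.5919 km/s.
Circular speed at r₂: v₂ = √(μ/r₂) = 3.130 km/s.
Transfer-orbit speed at r₂: v_p = √[μ(2/r₂ − 1/a_t)] = 4.138 km/s.
Second burn Δv₂ = |v₂ − v_p| = 1.008 km/s.
Δv = Δv₁ + Δv₂ = 0.5919 + 1.008 = 1.600 km/s.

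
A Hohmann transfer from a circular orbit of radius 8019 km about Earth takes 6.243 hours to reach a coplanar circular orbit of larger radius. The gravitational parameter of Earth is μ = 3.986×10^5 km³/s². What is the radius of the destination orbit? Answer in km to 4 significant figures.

r₂ = 46630 km

Transfer time t = 6.243 hours = 22474.8 s, and t = π√(a_t³/μ).
So a_t = (μ t²/π²)^(1/3) = (3.986×10^5 × (22474.8)² / π²)^(1/3) = 27324 km.
Since a_t = (r₁ + r₂)/2, r₂ = 2a_t − r₁ = 2×27324 − 8019 = 46629 km.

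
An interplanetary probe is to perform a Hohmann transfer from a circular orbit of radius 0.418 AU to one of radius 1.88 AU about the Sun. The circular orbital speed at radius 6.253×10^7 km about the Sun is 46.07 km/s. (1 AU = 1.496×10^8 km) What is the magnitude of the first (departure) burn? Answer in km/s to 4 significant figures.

Δv₁ = 12.86 km/s

From the circular-orbit relation v² = μ/r at r = 6.253×10^7 km: μ = v²r = (46.07)² × 6.253×10^7 = 1.32716×10^11 km³/s².
In km: r₁ = 0.418 × 1.496×10^8 = 6.25328×10^7 km; r₂ = 1.88 × 1.496×10^8 = 2.81248×10^8 km.
Semi-major axis of the transfer orbit: a_t = (6.25328×10^7 + 2.81248×10^8)/2 = 1.718904×10^8 km.
Circular speed at r = 6.25328×10^7 km: v_c = √(μ/r) = 46.07 km/s.
Vis-viva on the transfer ellipse at r = 6.25328×10^7 km gives v_t = √[μ(2/r − 1/a_t)] = 58.93 km/s.
Δv₁ = |v_t − v_c| = |58.93 − 46.07| = 12.86 km/s.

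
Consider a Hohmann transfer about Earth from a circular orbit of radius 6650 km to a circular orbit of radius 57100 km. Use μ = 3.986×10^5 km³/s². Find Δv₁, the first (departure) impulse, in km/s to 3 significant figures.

The Hohmann ellipse has a_t = (r₁ + r₂)/2 = 31875 km.
On the circular orbit at r = 6650 km, v_c = √(μ/r) = 7.7421 km/s.
Vis-viva on the transfer ellipse at r = 6650 km gives v_t = √[μ(2/r − 1/a_t)] = 10.362 km/s.
Δv₁ = |v_t − v_c| = |10.362 − 7.7421| = 2.620 km/s.

Δv₁ = 2.62 km/s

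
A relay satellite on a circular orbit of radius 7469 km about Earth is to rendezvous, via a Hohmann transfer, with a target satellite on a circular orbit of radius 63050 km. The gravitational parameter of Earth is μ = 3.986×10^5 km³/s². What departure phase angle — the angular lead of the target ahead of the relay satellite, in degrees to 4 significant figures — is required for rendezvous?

φ = 104.7°

The Hohmann ellipse has a_t = (r₁ + r₂)/2 = 35259.5 km.
Transfer time t = π√(a_t³/μ) = 32945 s.
The target's mean motion on its circular orbit is ω₂ = √(μ/r₂³) = 3.9879×10^-5 rad/s.
Angle swept by the target during transfer: ω₂·t = 1.3138 rad = 75.28°.
Arrival is 180° from departure on the ellipse, so φ = 180° − 75.28° = 104.7°.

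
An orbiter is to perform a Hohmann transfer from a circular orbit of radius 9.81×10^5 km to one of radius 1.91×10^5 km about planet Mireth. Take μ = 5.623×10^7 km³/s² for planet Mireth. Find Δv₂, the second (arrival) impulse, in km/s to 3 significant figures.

Transfer-ellipse semi-major axis a_t = (r₁ + r₂)/2 = (9.810×10^5 + 1.910×10^5)/2 = 5.860×10^5 km.
On the circular orbit at r = 1.910×10^5 km, v_c = √(μ/r) = 17.158 km/s.
Transfer-orbit speed at the same r (vis-viva, a = a_t): v_t = √[μ(2/r − 1/a_t)] = 22.200 km/s.
Δv₂ = |v_t − v_c| = |22.200 − 17.158| = 5.042 km/s.

Δv₂ = 5.04 km/s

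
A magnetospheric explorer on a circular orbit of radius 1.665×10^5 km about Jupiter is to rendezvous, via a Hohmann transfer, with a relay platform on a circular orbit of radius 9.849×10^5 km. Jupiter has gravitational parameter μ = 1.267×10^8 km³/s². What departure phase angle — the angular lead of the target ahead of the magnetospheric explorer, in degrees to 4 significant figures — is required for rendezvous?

The Hohmann ellipse has a_t = (r₁ + r₂)/2 = 5.757×10^5 km.
Transfer time t = π√(a_t³/μ) = 1.219×10^5 s.
The target's mean motion on its circular orbit is ω₂ = √(μ/r₂³) = 1.152×10^-5 rad/s.
Angle swept by the target during transfer: ω₂·t = 1.404 rad = 80.44°.
The magnetospheric explorer traverses 180° on the transfer ellipse, so the target must lead by 180° − 80.44° = 99.56°.

φ = 99.56°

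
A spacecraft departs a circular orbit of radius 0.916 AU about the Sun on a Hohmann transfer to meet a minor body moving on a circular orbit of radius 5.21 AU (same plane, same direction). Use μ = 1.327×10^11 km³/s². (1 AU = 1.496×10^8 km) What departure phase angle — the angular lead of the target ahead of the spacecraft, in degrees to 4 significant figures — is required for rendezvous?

In km: r₁ = 0.916 × 1.496×10^8 = 1.370336×10^8 km; r₂ = 5.21 × 1.496×10^8 = 7.79416×10^8 km.
Semi-major axis of the transfer orbit: a_t = (1.370336×10^8 + 7.79416×10^8)/2 = 4.582248×10^8 km.
Transfer time t = π√(a_t³/μ) = 8.4593×10^7 s.
The target's mean motion on its circular orbit is ω₂ = √(μ/r₂³) = 1.6741×10^-8 rad/s.
Angle swept by the target during transfer: ω₂·t = 1.4162 rad = 81.14°.
Arrival is 180° from departure on the ellipse, so φ = 180° − 81.14° = 98.86°.

φ = 98.86°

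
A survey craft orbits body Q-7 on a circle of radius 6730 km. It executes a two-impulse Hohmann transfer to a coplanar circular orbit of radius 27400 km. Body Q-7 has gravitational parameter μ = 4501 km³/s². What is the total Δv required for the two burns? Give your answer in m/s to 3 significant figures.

Δv = 369 m/s

The Hohmann ellipse has a_t = (r₁ + r₂)/2 = 17065 km.
At r₁ the circular-orbit speed is v₁ = √(μ/r₁) = 0.817800 km/s.
On the transfer ellipse at r₁, vis-viva equation gives v_p = √[μ(2/r₁ − 1/a_t)] = 1.03626 km/s.
First burn Δv₁ = |v_p − v₁| = 0.21846 km/s.
At r₂, v₂ = √(μ/r₂) = 0.4053024 km/s.
Transfer-orbit speed at r₂: v_a = √[μ(2/r₂ − 1/a_t)] = 0.2545269 km/s.
Second burn Δv₂ = |v₂ − v_a| = 0.15078 km/s.
Δv = Δv₁ + Δv₂ = 0.21846 + 0.15078 = 0.3692 km/s.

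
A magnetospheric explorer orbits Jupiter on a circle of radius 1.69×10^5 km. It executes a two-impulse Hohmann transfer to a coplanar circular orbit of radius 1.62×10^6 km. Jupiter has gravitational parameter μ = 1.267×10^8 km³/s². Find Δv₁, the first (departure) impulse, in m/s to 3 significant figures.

The Hohmann ellipse has a_t = (r₁ + r₂)/2 = 8.945×10^5 km.
Circular speed at r = 1.690×10^5 km: v_c = √(μ/r) = 27.381 km/s.
Transfer-orbit speed at the same r (vis-viva, a = a_t): v_t = √[μ(2/r − 1/a_t)] = 36.848 km/s.
Δv₁ = |v_t − v_c| = |36.848 − 27.381| = 9.467 km/s.

Δv₁ = 9470 m/s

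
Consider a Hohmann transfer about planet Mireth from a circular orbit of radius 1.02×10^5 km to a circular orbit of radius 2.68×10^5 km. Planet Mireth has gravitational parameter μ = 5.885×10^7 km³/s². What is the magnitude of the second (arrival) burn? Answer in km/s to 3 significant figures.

Transfer-ellipse semi-major axis a_t = (r₁ + r₂)/2 = (1.020×10^5 + 2.680×10^5)/2 = 1.850×10^5 km.
On the circular orbit at r = 2.680×10^5 km, v_c = √(μ/r) = 14.8186 km/s.
Transfer-orbit speed at the same r (vis-viva, a = a_t): v_t = √[μ(2/r − 1/a_t)] = 11.0032 km/s.
Δv₂ = |v_t − v_c| = |11.0032 − 14.8186| = 3.815 km/s.

Δv₂ = 3.82 km/s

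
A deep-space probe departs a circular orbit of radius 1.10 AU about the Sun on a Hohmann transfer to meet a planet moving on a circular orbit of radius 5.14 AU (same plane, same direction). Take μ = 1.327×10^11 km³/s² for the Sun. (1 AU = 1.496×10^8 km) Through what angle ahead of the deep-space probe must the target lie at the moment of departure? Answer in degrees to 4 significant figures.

In km: r₁ = 1.10 × 1.496×10^8 = 1.6456×10^8 km; r₂ = 5.14 × 1.496×10^8 = 7.68944×10^8 km.
Semi-major axis of the transfer orbit: a_t = (1.6456×10^8 + 7.68944×10^8)/2 = 4.66752×10^8 km.
Transfer time t = π√(a_t³/μ) = 8.69648×10^7 s.
Target angular speed ω₂ = √(μ/r₂³) = 1.70842×10^-8 rad/s.
Angle swept by the target during transfer: ω₂·t = 1.48572 rad = 85.13°.
The deep-space probe traverses 180° on the transfer ellipse, so the target must lead by 180° − 85.13° = 94.87°.

φ = 94.87°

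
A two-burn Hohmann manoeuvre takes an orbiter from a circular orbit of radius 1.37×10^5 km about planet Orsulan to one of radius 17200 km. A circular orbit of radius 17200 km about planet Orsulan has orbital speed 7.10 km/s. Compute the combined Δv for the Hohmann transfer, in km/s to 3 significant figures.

From the circular-orbit relation v² = μ/r at r = 17200 km: μ = v²r = (7.10)² × 17200 = 8.67052×10^5 km³/s².
Transfer-ellipse semi-major axis a_t = (r₁ + r₂)/2 = (1.370×10^5 + 17200)/2 = 77100 km.
At r₁ the circular-orbit speed is v₁ = √(μ/r₁) = 2.5157 km/s.
On the transfer ellipse at r₁, vis-viva gives v_a = √[μ(2/r₁ − 1/a_t)] = 1.1882 km/s.
First burn Δv₁ = |v_a − v₁| = 1.3275 km/s.
Circular speed at r₂: v₂ = √(μ/r₂) = 7.1000 km/s.
Transfer-orbit speed at r₂: v_p = √[μ(2/r₂ − 1/a_t)] = 9.4644 km/s.
Second burn Δv₂ = |v₂ − v_p| = 2.3644 km/s.
Total Δv = Δv₁ + Δv₂ = 3.692 km/s.

Δv = 3.69 km/s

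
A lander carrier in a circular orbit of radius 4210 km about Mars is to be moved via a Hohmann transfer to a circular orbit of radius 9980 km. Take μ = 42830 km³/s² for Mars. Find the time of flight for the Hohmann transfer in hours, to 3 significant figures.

t = 2.52 hours

Transfer-ellipse semi-major axis a_t = (r₁ + r₂)/2 = (4210 + 9980)/2 = 7095 km.
Half the transfer-orbit period gives t = π√(a_t³/μ) = 9072 s.
Converting: 9072 s ÷ 3600 s/hour = 2.52 hours.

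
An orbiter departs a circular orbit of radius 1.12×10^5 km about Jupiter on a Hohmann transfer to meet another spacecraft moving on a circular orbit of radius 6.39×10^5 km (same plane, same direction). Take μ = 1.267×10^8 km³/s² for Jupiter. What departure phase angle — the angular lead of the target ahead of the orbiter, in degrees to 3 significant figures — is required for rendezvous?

φ = 98.9°

Transfer-ellipse semi-major axis a_t = (r₁ + r₂)/2 = (1.120×10^5 + 6.390×10^5)/2 = 3.755×10^5 km.
The half-period of the transfer ellipse is t = π√(a_t³/μ) = 64221 s.
Target angular speed ω₂ = √(μ/r₂³) = 2.2036×10^-5 rad/s.
Angle swept by the target during transfer: ω₂·t = 1.4152 rad = 81.08°.
Arrival is 180° from departure on the ellipse, so φ = 180° − 81.08° = 98.9°.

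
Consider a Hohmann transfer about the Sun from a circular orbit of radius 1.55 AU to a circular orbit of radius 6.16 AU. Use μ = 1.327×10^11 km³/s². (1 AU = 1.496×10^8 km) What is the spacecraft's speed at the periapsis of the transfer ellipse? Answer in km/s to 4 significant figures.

v = 30.24 km/s

In km: r₁ = 1.55 × 1.496×10^8 = 2.3188×10^8 km; r₂ = 6.16 × 1.496×10^8 = 9.21536×10^8 km.
The Hohmann ellipse has a_t = (r₁ + r₂)/2 = 5.76708×10^8 km.
At periapsis, r = 2.3188×10^8 km.
From the vis-viva equation, v = √[μ(2/r − 1/a_t)] = 30.24 km/s.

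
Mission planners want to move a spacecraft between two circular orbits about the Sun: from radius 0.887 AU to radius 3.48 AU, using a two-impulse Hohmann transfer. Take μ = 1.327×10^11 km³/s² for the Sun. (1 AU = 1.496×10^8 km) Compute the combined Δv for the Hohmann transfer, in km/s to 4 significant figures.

Δv = 14.09 km/s

In km: r₁ = 0.887 × 1.496×10^8 = 1.326952×10^8 km; r₂ = 3.48 × 1.496×10^8 = 5.20608×10^8 km.
Semi-major axis of the transfer orbit: a_t = (1.326952×10^8 + 5.20608×10^8)/2 = 3.266516×10^8 km.
At r₁ the circular-orbit speed is v₁ = √(μ/r₁) = 31.62335 km/s.
On the transfer ellipse at r₁, v² = μ(2/r − 1/a) gives v_p = √[μ(2/r₁ − 1/a_t)] = 39.92279 km/s.
First burn Δv₁ = |v_p − v₁| = 8.299 km/s.
Circular speed at r₂: v₂ = √(μ/r₂) = 15.97 km/s.
Transfer-orbit speed at r₂: v_a = √[μ(2/r₂ − 1/a_t)] = 10.18 km/s.
Second burn Δv₂ = |v₂ − v_a| = 5.790 km/s.
Total Δv = Δv₁ + Δv₂ = 14.09 km/s.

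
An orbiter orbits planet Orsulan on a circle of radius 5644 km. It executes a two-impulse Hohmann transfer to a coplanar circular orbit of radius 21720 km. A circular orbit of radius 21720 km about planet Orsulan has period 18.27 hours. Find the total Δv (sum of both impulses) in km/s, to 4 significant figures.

From Kepler's third law T² = 4π²r³/μ at r = 21720 km, T = 18.27 hours = 18.27 × 3600 s = 65772 s: μ = 4π²r³/T² = 93509.8 km³/s².
The Hohmann ellipse has a_t = (r₁ + r₂)/2 = 13682 km.
Circular speed at r₁: v₁ = √(μ/r₁) = √(93509.8/5644) = 4.070 km/s.
On the transfer ellipse at r₁, v² = μ(2/r − 1/a) gives v_p = √[μ(2/r₁ − 1/a_t)] = 5.128 km/s.
First burn Δv₁ = |v_p − v₁| = 1.058 km/s.
At r₂, v₂ = √(μ/r₂) = 2.07491 km/s.
Transfer-orbit speed at r₂: v_a = √[μ(2/r₂ − 1/a_t)] = 1.33265 km/s.
Second burn Δv₂ = |v₂ − v_a| = 0.7423 km/s.
Total Δv = Δv₁ + Δv₂ = 1.800 km/s.

Δv = 1.800 km/s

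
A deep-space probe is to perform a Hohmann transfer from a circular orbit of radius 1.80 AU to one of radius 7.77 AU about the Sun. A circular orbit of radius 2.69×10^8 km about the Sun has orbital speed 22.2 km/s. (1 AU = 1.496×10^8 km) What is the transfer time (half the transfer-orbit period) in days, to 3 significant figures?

From the circular-orbit relation v² = μ/r at r = 2.69×10^8 km: μ = v²r = (22.2)² × 2.69×10^8 = 1.32574×10^11 km³/s².
In km: r₁ = 1.80 × 1.496×10^8 = 2.6928×10^8 km; r₂ = 7.77 × 1.496×10^8 = 1.162392×10^9 km.
The Hohmann ellipse has a_t = (r₁ + r₂)/2 = 7.15836×10^8 km.
By Kepler's third law the transfer-orbit period is T = 2π√(a_t³/μ), so t = T/2 = 1.652×10^8 s.
Converting: 1.652×10^8 s ÷ 86400 s/day = 1910 days.

t = 1910 days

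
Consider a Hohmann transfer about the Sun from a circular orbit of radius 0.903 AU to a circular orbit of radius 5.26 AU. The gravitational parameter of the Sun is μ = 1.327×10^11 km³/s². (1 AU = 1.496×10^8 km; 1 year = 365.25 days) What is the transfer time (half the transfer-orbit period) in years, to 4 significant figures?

In km: r₁ = 0.903 × 1.496×10^8 = 1.350888×10^8 km; r₂ = 5.26 × 1.496×10^8 = 7.86896×10^8 km.
Semi-major axis of the transfer orbit: a_t = (1.350888×10^8 + 7.86896×10^8)/2 = 4.609924×10^8 km.
Transfer time t = π√(a_t³/μ) = π√((4.609924×10^8)³ / 1.327×10^11) = 8.536×10^7 s.
Converting: 8.536×10^7 s ÷ 3.15576×10^7 s/year (365.25 × 86400) = 2.705 years.

t = 2.705 years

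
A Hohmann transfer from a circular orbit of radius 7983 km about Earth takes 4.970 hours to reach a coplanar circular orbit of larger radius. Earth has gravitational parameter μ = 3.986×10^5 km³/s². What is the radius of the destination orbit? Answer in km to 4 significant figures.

Transfer time t = 4.970 hours = 17892 s, and t = π√(a_t³/μ).
So a_t = (μ t²/π²)^(1/3) = (3.986×10^5 × (17892)² / π²)^(1/3) = 23470 km.
Since a_t = (r₁ + r₂)/2, r₂ = 2a_t − r₁ = 2×23470 − 7983 = 38957 km.

r₂ = 38960 km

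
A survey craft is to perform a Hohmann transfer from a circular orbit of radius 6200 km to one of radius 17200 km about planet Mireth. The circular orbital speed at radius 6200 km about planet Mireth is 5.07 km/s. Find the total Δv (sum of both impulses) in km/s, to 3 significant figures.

Δv = 1.91 km/s

From the circular-orbit relation v² = μ/r at r = 6200 km: μ = v²r = (5.07)² × 6200 = 1.59370×10^5 km³/s².
The Hohmann ellipse has a_t = (r₁ + r₂)/2 = 11700 km.
At r₁ the circular-orbit speed is v₁ = √(μ/r₁) = 5.070 km/s.
Transfer-orbit speed at r₁ (v² = μ(2/r − 1/a)): v_p = √[μ(2/r₁ − 1/a_t)] = 6.147 km/s.
First burn Δv₁ = |v_p − v₁| = 1.077 km/s.
Circular speed at r₂: v₂ = √(μ/r₂) = 3.0440 km/s.
Transfer-orbit speed at r₂: v_a = √[μ(2/r₂ − 1/a_t)] = 2.2159 km/s.
Second burn Δv₂ = |v₂ − v_a| = 0.8281 km/s.
Total Δv = Δv₁ + Δv₂ = 1.905 km/s.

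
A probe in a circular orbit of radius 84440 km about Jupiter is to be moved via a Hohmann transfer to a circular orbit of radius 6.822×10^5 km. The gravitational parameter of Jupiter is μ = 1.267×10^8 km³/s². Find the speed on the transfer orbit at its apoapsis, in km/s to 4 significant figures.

v = 6.396 km/s

Transfer-ellipse semi-major axis a_t = (r₁ + r₂)/2 = (84440 + 6.822×10^5)/2 = 3.8332×10^5 km.
At apoapsis, r = 6.822×10^5 km.
Applying v² = μ(2/r − 1/a_t): v = 6.396 km/s.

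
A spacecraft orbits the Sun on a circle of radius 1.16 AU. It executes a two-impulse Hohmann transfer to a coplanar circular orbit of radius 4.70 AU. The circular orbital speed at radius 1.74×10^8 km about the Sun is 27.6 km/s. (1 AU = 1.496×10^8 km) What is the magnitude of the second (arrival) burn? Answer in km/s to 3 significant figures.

From the circular-orbit relation v² = μ/r at r = 1.74×10^8 km: μ = v²r = (27.6)² × 1.74×10^8 = 1.32546×10^11 km³/s².
In km: r₁ = 1.16 × 1.496×10^8 = 1.73536×10^8 km; r₂ = 4.70 × 1.496×10^8 = 7.0312×10^8 km.
Transfer-ellipse semi-major axis a_t = (r₁ + r₂)/2 = (1.73536×10^8 + 7.0312×10^8)/2 = 4.38328×10^8 km.
Circular speed at r = 7.0312×10^8 km: v_c = √(μ/r) = 13.73 km/s.
Transfer-orbit speed at the same r (vis-viva, a = a_t): v_t = √[μ(2/r − 1/a_t)] = 8.639 km/s.
Δv₂ = |v_t − v_c| = |8.639 − 13.73| = 5.091 km/s.

Δv₂ = 5.09 km/s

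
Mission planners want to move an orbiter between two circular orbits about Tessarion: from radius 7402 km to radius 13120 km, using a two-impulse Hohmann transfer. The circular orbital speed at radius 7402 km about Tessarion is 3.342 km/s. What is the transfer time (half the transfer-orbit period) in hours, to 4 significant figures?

From the circular-orbit relation v² = μ/r at r = 7402 km: μ = v²r = (3.342)² × 7402 = 82672.7 km³/s².
Transfer-ellipse semi-major axis a_t = (r₁ + r₂)/2 = (7402 + 13120)/2 = 10261 km.
Half the transfer-orbit period gives t = π√(a_t³/μ) = 11357 s.
Converting: 11357 s ÷ 3600 s/hour = 3.155 hours.

t = 3.155 hours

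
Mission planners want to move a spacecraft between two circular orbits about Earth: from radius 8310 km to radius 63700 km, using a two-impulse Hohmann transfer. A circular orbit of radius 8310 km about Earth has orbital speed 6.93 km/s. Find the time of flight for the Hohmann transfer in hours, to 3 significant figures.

t = 9.44 hours

From the circular-orbit relation v² = μ/r at r = 8310 km: μ = v²r = (6.93)² × 8310 = 3.99087×10^5 km³/s².
Transfer-ellipse semi-major axis a_t = (r₁ + r₂)/2 = (8310 + 63700)/2 = 36005 km.
By Kepler's third law the transfer-orbit period is T = 2π√(a_t³/μ), so t = T/2 = 33980 s.
Converting: 33980 s ÷ 3600 s/hour = 9.44 hours.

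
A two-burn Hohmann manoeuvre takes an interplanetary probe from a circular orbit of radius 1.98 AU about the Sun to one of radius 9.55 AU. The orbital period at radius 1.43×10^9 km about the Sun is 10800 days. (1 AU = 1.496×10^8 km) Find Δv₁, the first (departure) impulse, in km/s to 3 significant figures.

Δv₁ = 6.07 km/s

From Kepler's third law T² = 4π²r³/μ at r = 1.43×10^9 km, T = 10800 days = 10800 × 86400 s = 9.3312×10^8 s: μ = 4π²r³/T² = 1.32585×10^11 km³/s².
In km: r₁ = 1.98 × 1.496×10^8 = 2.96208×10^8 km; r₂ = 9.55 × 1.496×10^8 = 1.42868×10^9 km.
The Hohmann ellipse has a_t = (r₁ + r₂)/2 = 8.62444×10^8 km.
On the circular orbit at r = 2.96208×10^8 km, v_c = √(μ/r) = 21.157 km/s.
Transfer-orbit speed at the same r (vis-viva, a = a_t): v_t = √[μ(2/r − 1/a_t)] = 27.230 km/s.
Δv₁ = |v_t − v_c| = |27.230 − 21.157| = 6.073 km/s.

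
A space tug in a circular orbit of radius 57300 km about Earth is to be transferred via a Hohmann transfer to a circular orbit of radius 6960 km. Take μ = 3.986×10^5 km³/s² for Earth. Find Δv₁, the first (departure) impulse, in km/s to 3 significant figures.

Semi-major axis of the transfer orbit: a_t = (57300 + 6960)/2 = 32130 km.
On the circular orbit at r = 57300 km, v_c = √(μ/r) = 2.6375 km/s.
Transfer-orbit speed at the same r (vis-viva, a = a_t): v_t = √[μ(2/r − 1/a_t)] = 1.2276 km/s.
Δv₁ = |v_t − v_c| = |1.2276 − 2.6375| = 1.410 km/s.

Δv₁ = 1.41 km/s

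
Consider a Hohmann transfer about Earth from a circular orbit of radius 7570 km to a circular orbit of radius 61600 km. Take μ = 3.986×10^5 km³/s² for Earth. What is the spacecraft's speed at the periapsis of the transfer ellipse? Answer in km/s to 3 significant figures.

v = 9.68 km/s

Transfer-ellipse semi-major axis a_t = (r₁ + r₂)/2 = (7570 + 61600)/2 = 34585 km.
At periapsis, r = 7570 km.
From the vis-viva equation, v = √[μ(2/r − 1/a_t)] = 9.684 km/s.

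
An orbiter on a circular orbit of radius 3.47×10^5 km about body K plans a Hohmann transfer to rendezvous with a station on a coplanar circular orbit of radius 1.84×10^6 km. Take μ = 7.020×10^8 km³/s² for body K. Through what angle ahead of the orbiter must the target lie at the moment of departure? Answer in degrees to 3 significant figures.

The Hohmann ellipse has a_t = (r₁ + r₂)/2 = 1.0935×10^6 km.
Transfer time t = π√(a_t³/μ) = 1.3558×10^5 s.
Target angular speed ω₂ = √(μ/r₂³) = 1.0616×10^-5 rad/s.
Angle swept by the target during transfer: ω₂·t = 1.4393 rad = 82.47°.
Arrival is 180° from departure on the ellipse, so φ = 180° − 82.47° = 97.5°.

φ = 97.5°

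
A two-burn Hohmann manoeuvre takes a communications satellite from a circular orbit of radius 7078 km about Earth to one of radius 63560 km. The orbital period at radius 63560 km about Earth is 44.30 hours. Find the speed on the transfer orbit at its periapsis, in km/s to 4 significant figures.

From Kepler's third law T² = 4π²r³/μ at r = 63560 km, T = 44.30 hours = 44.30 × 3600 s = 1.5948×10^5 s: μ = 4π²r³/T² = 3.98565×10^5 km³/s².
Transfer-ellipse semi-major axis a_t = (r₁ + r₂)/2 = (7078 + 63560)/2 = 35319 km.
At periapsis, r = 7078 km.
Vis-viva: v = √[μ(2/r − 1/a_t)] = √[3.98565×10^5 × (2/7078 − 1/35319)] = 10.07 km/s.

v = 10.07 km/s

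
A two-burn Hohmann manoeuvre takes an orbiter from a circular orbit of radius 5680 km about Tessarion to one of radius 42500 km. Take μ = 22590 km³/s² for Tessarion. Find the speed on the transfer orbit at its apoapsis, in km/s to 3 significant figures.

Transfer-ellipse semi-major axis a_t = (r₁ + r₂)/2 = (5680 + 42500)/2 = 24090 km.
At apoapsis, r = 42500 km.
Vis-viva: v = √[μ(2/r − 1/a_t)] = √[22590 × (2/42500 − 1/24090)] = 0.3540 km/s.

v = 0.354 km/s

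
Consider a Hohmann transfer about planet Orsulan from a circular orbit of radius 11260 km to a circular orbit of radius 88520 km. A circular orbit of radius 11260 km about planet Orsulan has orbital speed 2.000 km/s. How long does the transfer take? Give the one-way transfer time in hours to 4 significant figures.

From the circular-orbit relation v² = μ/r at r = 11260 km: μ = v²r = (2.000)² × 11260 = 45040.0 km³/s².
Semi-major axis of the transfer orbit: a_t = (11260 + 88520)/2 = 49890 km.
By Kepler's third law the transfer-orbit period is T = 2π√(a_t³/μ), so t = T/2 = 1.6496×10^5 s.
Converting: 1.6496×10^5 s ÷ 3600 s/hour = 45.82 hours.

t = 45.82 hours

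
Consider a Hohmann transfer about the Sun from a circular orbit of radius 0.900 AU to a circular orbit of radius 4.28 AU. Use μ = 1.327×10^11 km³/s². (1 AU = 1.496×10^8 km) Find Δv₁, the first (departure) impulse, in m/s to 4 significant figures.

Δv₁ = 8963 m/s

In km: r₁ = 0.900 × 1.496×10^8 = 1.3464×10^8 km; r₂ = 4.28 × 1.496×10^8 = 6.40288×10^8 km.
The Hohmann ellipse has a_t = (r₁ + r₂)/2 = 3.87464×10^8 km.
On the circular orbit at r = 1.3464×10^8 km, v_c = √(μ/r) = 31.394 km/s.
Vis-viva on the transfer ellipse at r = 1.3464×10^8 km gives v_t = √[μ(2/r − 1/a_t)] = 40.357 km/s.
Δv₁ = |v_t − v_c| = |40.357 − 31.394| = 8.963 km/s.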